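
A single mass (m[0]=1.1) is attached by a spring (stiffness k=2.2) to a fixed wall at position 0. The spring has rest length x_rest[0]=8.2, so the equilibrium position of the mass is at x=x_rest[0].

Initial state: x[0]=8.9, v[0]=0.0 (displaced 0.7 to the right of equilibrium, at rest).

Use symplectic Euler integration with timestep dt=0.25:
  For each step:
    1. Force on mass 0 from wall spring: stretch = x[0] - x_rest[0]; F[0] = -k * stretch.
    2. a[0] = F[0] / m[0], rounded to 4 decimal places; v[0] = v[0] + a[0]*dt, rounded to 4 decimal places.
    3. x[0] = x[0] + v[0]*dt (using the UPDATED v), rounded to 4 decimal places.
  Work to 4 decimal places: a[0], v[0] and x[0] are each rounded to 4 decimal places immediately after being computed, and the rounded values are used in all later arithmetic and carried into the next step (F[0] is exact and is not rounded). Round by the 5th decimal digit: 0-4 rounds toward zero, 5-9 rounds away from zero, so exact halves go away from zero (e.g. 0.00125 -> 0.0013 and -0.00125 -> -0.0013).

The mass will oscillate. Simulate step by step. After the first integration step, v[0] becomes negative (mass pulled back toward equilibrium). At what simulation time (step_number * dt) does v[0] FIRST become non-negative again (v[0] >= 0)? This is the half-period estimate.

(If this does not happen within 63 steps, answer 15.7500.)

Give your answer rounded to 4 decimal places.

Answer: 2.2500

Derivation:
Step 0: x=[8.9000] v=[0.0000]
Step 1: x=[8.8125] v=[-0.3500]
Step 2: x=[8.6484] v=[-0.6563]
Step 3: x=[8.4283] v=[-0.8805]
Step 4: x=[8.1796] v=[-0.9947]
Step 5: x=[7.9335] v=[-0.9845]
Step 6: x=[7.7207] v=[-0.8513]
Step 7: x=[7.5678] v=[-0.6117]
Step 8: x=[7.4939] v=[-0.2956]
Step 9: x=[7.5083] v=[0.0575]
First v>=0 after going negative at step 9, time=2.2500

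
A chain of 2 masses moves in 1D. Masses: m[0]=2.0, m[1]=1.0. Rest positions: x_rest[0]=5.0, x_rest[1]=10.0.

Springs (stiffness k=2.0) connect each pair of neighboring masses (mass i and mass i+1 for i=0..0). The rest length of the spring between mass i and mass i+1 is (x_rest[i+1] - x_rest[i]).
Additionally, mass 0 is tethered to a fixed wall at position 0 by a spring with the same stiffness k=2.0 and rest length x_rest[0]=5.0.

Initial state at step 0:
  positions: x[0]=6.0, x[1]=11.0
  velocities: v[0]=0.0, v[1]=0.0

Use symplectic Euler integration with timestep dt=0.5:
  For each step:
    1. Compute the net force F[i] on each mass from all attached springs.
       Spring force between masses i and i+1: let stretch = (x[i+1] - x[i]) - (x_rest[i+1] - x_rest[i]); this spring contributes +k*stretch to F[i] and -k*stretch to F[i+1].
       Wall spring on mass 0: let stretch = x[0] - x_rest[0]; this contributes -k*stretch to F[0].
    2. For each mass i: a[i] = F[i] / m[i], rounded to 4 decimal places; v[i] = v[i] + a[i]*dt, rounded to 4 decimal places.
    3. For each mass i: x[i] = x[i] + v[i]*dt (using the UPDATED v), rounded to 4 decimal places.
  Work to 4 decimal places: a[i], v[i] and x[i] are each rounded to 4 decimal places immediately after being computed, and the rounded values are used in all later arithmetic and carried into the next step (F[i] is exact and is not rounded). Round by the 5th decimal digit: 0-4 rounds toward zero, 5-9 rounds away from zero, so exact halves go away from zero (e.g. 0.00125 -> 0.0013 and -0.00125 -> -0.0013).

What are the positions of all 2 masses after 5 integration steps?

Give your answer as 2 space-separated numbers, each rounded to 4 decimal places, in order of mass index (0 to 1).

Answer: 4.6367 9.2345

Derivation:
Step 0: x=[6.0000 11.0000] v=[0.0000 0.0000]
Step 1: x=[5.7500 11.0000] v=[-0.5000 0.0000]
Step 2: x=[5.3750 10.8750] v=[-0.7500 -0.2500]
Step 3: x=[5.0313 10.5000] v=[-0.6875 -0.7500]
Step 4: x=[4.7969 9.8907] v=[-0.4688 -1.2187]
Step 5: x=[4.6367 9.2345] v=[-0.3204 -1.3125]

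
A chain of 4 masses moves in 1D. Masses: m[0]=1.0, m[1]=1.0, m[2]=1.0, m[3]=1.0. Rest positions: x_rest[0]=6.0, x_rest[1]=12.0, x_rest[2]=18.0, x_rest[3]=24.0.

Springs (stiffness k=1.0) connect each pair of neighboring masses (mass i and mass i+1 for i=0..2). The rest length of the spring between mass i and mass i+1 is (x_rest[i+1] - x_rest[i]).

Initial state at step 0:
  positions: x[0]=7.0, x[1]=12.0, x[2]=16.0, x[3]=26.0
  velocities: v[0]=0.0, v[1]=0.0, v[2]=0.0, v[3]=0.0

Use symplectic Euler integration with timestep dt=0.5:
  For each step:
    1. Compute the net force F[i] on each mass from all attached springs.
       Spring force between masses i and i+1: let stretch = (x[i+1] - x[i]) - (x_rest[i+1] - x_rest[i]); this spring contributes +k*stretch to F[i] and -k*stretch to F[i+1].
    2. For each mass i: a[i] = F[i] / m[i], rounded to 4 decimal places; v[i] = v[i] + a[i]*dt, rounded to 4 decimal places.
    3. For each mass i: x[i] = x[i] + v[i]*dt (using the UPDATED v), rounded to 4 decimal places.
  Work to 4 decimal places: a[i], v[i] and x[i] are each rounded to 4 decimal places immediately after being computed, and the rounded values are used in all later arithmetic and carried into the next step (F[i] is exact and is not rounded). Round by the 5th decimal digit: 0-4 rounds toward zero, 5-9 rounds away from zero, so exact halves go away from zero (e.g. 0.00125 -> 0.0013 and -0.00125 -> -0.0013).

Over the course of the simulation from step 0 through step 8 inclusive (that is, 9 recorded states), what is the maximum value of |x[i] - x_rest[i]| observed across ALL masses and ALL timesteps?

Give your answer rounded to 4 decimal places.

Answer: 2.4844

Derivation:
Step 0: x=[7.0000 12.0000 16.0000 26.0000] v=[0.0000 0.0000 0.0000 0.0000]
Step 1: x=[6.7500 11.7500 17.5000 25.0000] v=[-0.5000 -0.5000 3.0000 -2.0000]
Step 2: x=[6.2500 11.6875 19.4375 23.6250] v=[-1.0000 -0.1250 3.8750 -2.7500]
Step 3: x=[5.6094 12.2032 20.4844 22.7031] v=[-1.2813 1.0313 2.0938 -1.8438]
Step 4: x=[5.1172 13.1407 20.0157 22.7266] v=[-0.9844 1.8750 -0.9375 0.0469]
Step 5: x=[5.1309 13.7911 18.5059 23.5724] v=[0.0274 1.3008 -3.0196 1.6915]
Step 6: x=[5.8097 13.4552 17.0840 24.6516] v=[1.3575 -0.6719 -2.8438 2.1583]
Step 7: x=[6.8999 12.1151 16.6468 25.3389] v=[2.1803 -2.6803 -0.8744 1.3745]
Step 8: x=[7.7939 10.6041 17.2497 25.3532] v=[1.7879 -3.0221 1.2058 0.0285]
Max displacement = 2.4844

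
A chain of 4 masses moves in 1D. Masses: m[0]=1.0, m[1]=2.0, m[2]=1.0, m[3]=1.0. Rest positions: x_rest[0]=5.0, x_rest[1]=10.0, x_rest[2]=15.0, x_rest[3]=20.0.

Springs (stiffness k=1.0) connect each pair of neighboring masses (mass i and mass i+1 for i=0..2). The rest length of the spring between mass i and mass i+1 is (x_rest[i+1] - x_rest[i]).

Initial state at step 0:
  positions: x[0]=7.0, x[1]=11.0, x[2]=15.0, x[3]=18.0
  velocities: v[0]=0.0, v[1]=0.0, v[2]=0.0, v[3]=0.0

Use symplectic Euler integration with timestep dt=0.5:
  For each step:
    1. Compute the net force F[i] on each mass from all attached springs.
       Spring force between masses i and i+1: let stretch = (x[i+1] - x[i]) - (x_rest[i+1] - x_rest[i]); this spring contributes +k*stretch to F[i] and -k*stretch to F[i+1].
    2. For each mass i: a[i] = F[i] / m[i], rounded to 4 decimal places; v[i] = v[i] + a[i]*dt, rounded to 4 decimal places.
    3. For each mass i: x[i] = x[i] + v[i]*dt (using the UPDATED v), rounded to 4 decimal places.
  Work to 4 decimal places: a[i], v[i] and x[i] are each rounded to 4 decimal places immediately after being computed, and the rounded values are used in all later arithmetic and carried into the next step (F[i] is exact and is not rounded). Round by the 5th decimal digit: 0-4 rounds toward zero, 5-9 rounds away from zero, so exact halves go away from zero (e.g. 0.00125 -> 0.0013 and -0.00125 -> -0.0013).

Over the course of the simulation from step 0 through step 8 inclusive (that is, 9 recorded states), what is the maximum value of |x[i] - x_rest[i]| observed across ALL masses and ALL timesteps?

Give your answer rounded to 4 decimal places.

Step 0: x=[7.0000 11.0000 15.0000 18.0000] v=[0.0000 0.0000 0.0000 0.0000]
Step 1: x=[6.7500 11.0000 14.7500 18.5000] v=[-0.5000 0.0000 -0.5000 1.0000]
Step 2: x=[6.3125 10.9375 14.5000 19.3125] v=[-0.8750 -0.1250 -0.5000 1.6250]
Step 3: x=[5.7813 10.7422 14.5625 20.1719] v=[-1.0625 -0.3907 0.1250 1.7188]
Step 4: x=[5.2403 10.4043 15.0723 20.8790] v=[-1.0821 -0.6759 1.0196 1.4141]
Step 5: x=[4.7403 10.0044 15.8668 21.3844] v=[-1.0001 -0.7999 1.5890 1.0108]
Step 6: x=[4.3063 9.6793 16.5751 21.7604] v=[-0.8681 -0.6503 1.4166 0.7520]
Step 7: x=[3.9655 9.5445 16.8558 22.0901] v=[-0.6816 -0.2696 0.5614 0.6594]
Step 8: x=[3.7695 9.6263 16.6173 22.3613] v=[-0.3921 0.1635 -0.4771 0.5423]
Max displacement = 2.3613

Answer: 2.3613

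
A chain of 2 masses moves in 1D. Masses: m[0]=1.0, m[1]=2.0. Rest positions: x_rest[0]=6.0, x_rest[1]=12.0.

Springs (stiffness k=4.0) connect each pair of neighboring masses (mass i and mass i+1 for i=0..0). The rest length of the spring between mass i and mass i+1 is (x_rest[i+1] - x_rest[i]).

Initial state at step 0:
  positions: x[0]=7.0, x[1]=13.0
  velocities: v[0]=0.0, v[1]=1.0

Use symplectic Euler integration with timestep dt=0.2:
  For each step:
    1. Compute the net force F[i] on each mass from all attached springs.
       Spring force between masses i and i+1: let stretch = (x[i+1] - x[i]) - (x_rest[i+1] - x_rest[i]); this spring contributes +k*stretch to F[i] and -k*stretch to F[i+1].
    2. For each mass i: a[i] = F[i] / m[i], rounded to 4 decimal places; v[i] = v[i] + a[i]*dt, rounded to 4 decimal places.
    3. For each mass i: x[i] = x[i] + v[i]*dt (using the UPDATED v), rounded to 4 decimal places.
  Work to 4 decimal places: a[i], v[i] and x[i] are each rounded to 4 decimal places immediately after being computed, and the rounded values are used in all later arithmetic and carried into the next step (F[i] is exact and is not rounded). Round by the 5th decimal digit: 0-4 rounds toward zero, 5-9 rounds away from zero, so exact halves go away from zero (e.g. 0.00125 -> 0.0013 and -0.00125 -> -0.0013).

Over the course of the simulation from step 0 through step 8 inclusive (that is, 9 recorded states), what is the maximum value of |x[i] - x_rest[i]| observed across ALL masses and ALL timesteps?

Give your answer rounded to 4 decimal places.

Step 0: x=[7.0000 13.0000] v=[0.0000 1.0000]
Step 1: x=[7.0000 13.2000] v=[0.0000 1.0000]
Step 2: x=[7.0320 13.3840] v=[0.1600 0.9200]
Step 3: x=[7.1203 13.5398] v=[0.4416 0.7792]
Step 4: x=[7.2757 13.6621] v=[0.7772 0.6114]
Step 5: x=[7.4930 13.7535] v=[1.0863 0.4568]
Step 6: x=[7.7519 13.8240] v=[1.2947 0.3526]
Step 7: x=[8.0224 13.8888] v=[1.3524 0.3238]
Step 8: x=[8.2715 13.9642] v=[1.2455 0.3772]
Max displacement = 2.2715

Answer: 2.2715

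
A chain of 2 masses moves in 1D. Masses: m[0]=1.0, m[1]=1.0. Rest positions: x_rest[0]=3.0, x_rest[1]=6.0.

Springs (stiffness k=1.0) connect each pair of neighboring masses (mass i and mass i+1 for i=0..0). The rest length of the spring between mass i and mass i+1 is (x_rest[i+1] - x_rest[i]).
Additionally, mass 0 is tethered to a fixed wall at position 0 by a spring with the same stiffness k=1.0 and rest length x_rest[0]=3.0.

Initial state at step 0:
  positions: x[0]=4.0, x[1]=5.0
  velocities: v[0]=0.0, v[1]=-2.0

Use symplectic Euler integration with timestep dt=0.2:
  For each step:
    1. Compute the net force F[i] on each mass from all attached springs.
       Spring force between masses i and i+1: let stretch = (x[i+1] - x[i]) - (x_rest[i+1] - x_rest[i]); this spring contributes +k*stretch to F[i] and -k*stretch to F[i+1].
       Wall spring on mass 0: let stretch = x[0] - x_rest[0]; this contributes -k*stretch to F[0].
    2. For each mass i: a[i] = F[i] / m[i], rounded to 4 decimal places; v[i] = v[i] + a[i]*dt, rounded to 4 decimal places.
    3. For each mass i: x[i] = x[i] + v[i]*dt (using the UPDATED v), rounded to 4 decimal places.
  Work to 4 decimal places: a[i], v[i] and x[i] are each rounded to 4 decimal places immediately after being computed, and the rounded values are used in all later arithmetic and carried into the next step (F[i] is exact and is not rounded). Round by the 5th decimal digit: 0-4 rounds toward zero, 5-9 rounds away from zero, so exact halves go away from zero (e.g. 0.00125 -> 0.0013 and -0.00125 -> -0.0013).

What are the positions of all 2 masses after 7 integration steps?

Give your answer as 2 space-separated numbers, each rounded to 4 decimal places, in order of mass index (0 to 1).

Step 0: x=[4.0000 5.0000] v=[0.0000 -2.0000]
Step 1: x=[3.8800 4.6800] v=[-0.6000 -1.6000]
Step 2: x=[3.6368 4.4480] v=[-1.2160 -1.1600]
Step 3: x=[3.2806 4.3036] v=[-1.7811 -0.7222]
Step 4: x=[2.8341 4.2382] v=[-2.2326 -0.3268]
Step 5: x=[2.3304 4.2367] v=[-2.5186 -0.0076]
Step 6: x=[1.8097 4.2789] v=[-2.6034 0.2111]
Step 7: x=[1.3154 4.3424] v=[-2.4715 0.3173]

Answer: 1.3154 4.3424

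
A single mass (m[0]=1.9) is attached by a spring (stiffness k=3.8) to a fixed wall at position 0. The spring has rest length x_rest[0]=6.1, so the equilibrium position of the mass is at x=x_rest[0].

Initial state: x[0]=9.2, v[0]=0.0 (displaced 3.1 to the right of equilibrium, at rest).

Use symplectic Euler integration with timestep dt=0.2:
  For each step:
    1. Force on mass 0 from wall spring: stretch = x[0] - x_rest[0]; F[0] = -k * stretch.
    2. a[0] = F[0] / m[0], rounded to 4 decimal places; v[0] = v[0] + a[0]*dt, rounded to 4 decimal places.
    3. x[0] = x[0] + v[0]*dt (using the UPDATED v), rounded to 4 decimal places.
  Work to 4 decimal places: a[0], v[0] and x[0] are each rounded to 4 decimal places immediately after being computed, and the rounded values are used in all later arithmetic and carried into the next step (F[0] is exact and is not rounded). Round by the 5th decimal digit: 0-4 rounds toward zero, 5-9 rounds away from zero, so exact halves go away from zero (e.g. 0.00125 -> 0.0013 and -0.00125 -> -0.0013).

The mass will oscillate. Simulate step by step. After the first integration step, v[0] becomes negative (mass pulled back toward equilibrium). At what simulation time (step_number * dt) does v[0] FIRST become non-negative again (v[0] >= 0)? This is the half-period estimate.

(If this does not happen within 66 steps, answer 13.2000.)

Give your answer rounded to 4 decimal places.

Step 0: x=[9.2000] v=[0.0000]
Step 1: x=[8.9520] v=[-1.2400]
Step 2: x=[8.4758] v=[-2.3808]
Step 3: x=[7.8096] v=[-3.3311]
Step 4: x=[7.0066] v=[-4.0149]
Step 5: x=[6.1311] v=[-4.3775]
Step 6: x=[5.2531] v=[-4.3899]
Step 7: x=[4.4429] v=[-4.0511]
Step 8: x=[3.7652] v=[-3.3883]
Step 9: x=[3.2743] v=[-2.4544]
Step 10: x=[3.0095] v=[-1.3241]
Step 11: x=[2.9919] v=[-0.0879]
Step 12: x=[3.2230] v=[1.1553]
First v>=0 after going negative at step 12, time=2.4000

Answer: 2.4000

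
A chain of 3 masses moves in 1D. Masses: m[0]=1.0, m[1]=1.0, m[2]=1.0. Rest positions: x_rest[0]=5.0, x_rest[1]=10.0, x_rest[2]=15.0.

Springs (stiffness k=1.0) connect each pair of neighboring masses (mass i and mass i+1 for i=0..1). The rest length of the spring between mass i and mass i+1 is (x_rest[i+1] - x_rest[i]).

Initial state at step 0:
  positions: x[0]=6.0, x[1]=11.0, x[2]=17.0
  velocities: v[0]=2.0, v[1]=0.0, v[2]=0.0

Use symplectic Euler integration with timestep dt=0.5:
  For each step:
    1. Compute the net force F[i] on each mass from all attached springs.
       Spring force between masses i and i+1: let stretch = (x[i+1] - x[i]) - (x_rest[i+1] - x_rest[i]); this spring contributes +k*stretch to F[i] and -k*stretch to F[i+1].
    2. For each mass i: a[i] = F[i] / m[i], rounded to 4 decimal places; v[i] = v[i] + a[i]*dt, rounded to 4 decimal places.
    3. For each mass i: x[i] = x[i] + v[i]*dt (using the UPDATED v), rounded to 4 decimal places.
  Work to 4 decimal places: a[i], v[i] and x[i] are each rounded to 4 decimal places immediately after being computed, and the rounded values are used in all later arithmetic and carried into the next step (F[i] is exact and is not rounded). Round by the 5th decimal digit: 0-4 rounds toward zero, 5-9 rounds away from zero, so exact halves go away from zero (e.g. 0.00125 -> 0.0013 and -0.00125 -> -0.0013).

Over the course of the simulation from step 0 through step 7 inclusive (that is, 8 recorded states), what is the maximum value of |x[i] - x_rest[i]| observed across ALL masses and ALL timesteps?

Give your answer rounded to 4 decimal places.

Answer: 3.9546

Derivation:
Step 0: x=[6.0000 11.0000 17.0000] v=[2.0000 0.0000 0.0000]
Step 1: x=[7.0000 11.2500 16.7500] v=[2.0000 0.5000 -0.5000]
Step 2: x=[7.8125 11.8125 16.3750] v=[1.6250 1.1250 -0.7500]
Step 3: x=[8.3750 12.5157 16.1094] v=[1.1250 1.4063 -0.5313]
Step 4: x=[8.7227 13.0821 16.1954] v=[0.6954 1.1328 0.1719]
Step 5: x=[8.9103 13.3370 16.7531] v=[0.3751 0.5098 1.1153]
Step 6: x=[8.9546 13.3393 17.7068] v=[0.0885 0.0045 1.9073]
Step 7: x=[8.8450 13.3373 18.8186] v=[-0.2192 -0.0041 2.2236]
Max displacement = 3.9546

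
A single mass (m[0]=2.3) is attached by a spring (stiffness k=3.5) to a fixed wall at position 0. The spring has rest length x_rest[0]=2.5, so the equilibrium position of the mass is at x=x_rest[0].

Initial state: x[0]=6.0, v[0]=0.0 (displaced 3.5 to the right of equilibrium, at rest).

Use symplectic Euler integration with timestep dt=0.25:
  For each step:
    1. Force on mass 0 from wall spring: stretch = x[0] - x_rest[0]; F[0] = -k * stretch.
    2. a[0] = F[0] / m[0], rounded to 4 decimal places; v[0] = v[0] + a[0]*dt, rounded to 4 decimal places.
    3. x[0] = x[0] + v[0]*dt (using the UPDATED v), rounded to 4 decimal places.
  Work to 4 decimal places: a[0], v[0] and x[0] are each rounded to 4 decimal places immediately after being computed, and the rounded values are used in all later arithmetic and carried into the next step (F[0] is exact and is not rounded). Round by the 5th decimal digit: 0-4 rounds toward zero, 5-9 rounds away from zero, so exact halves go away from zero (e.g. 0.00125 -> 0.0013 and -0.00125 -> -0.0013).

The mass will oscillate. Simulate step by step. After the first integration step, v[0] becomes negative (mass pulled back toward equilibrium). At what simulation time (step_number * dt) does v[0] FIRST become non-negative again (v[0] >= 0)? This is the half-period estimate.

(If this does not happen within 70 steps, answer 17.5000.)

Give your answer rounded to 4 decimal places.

Step 0: x=[6.0000] v=[0.0000]
Step 1: x=[5.6671] v=[-1.3315]
Step 2: x=[5.0330] v=[-2.5364]
Step 3: x=[4.1580] v=[-3.5001]
Step 4: x=[3.1253] v=[-4.1309]
Step 5: x=[2.0331] v=[-4.3688]
Step 6: x=[0.9853] v=[-4.1912]
Step 7: x=[0.0816] v=[-3.6150]
Step 8: x=[-0.5922] v=[-2.6950]
Step 9: x=[-0.9719] v=[-1.5186]
Step 10: x=[-1.0214] v=[-0.1978]
Step 11: x=[-0.7359] v=[1.1419]
First v>=0 after going negative at step 11, time=2.7500

Answer: 2.7500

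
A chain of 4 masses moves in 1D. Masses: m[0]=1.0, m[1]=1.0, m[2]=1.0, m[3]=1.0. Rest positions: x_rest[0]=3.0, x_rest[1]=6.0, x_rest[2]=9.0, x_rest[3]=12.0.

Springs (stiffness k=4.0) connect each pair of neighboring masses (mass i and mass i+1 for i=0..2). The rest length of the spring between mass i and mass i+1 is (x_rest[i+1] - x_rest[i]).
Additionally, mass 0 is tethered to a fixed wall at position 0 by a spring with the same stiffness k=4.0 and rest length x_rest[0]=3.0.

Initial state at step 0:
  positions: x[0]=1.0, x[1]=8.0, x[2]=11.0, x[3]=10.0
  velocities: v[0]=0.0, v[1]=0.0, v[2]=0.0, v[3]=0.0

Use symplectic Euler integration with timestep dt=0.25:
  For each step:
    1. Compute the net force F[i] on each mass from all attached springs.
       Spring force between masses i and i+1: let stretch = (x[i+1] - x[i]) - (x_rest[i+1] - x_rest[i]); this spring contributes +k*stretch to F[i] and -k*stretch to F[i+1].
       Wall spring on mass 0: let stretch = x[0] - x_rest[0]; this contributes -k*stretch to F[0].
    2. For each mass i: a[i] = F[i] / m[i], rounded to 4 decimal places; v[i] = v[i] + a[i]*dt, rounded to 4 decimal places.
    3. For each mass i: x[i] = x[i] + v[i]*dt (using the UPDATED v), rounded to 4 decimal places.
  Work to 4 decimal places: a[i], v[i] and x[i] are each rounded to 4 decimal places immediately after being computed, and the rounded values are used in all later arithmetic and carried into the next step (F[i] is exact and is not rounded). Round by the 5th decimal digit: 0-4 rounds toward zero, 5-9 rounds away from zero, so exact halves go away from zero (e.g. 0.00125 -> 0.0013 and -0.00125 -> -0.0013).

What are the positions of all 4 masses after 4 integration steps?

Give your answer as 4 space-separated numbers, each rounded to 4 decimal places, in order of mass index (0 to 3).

Answer: 5.1563 4.6407 7.0313 14.1328

Derivation:
Step 0: x=[1.0000 8.0000 11.0000 10.0000] v=[0.0000 0.0000 0.0000 0.0000]
Step 1: x=[2.5000 7.0000 10.0000 11.0000] v=[6.0000 -4.0000 -4.0000 4.0000]
Step 2: x=[4.5000 5.6250 8.5000 12.5000] v=[8.0000 -5.5000 -6.0000 6.0000]
Step 3: x=[5.6563 4.6875 7.2813 13.7500] v=[4.6250 -3.7500 -4.8750 5.0000]
Step 4: x=[5.1563 4.6407 7.0313 14.1328] v=[-2.0001 -0.1874 -1.0001 1.5313]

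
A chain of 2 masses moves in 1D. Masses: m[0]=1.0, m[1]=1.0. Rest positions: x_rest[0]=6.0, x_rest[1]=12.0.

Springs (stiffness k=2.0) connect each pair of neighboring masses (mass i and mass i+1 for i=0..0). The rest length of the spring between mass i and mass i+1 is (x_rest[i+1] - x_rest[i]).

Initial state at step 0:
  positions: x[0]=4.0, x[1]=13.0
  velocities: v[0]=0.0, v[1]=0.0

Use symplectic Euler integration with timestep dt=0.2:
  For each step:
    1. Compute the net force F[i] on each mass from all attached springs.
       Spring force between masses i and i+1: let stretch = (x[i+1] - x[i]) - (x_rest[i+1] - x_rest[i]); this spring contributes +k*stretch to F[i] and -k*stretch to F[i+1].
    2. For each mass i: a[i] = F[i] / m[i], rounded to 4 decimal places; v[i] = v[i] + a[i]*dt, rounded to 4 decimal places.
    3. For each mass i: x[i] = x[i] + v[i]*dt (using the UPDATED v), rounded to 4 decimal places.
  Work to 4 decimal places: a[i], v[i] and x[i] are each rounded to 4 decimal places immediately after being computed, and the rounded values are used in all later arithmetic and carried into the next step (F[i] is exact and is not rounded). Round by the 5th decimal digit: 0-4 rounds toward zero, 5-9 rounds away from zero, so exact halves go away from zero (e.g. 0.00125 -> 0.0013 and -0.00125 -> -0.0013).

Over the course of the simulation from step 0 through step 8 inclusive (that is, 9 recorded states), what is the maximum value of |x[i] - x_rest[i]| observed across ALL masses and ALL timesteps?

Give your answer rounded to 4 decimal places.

Step 0: x=[4.0000 13.0000] v=[0.0000 0.0000]
Step 1: x=[4.2400 12.7600] v=[1.2000 -1.2000]
Step 2: x=[4.6816 12.3184] v=[2.2080 -2.2080]
Step 3: x=[5.2541 11.7459] v=[2.8627 -2.8627]
Step 4: x=[5.8660 11.1340] v=[3.0594 -3.0594]
Step 5: x=[6.4193 10.5807] v=[2.7666 -2.7666]
Step 6: x=[6.8255 10.1745] v=[2.0312 -2.0312]
Step 7: x=[7.0197 9.9803] v=[0.9708 -0.9708]
Step 8: x=[6.9707 10.0293] v=[-0.2450 0.2450]
Max displacement = 2.0197

Answer: 2.0197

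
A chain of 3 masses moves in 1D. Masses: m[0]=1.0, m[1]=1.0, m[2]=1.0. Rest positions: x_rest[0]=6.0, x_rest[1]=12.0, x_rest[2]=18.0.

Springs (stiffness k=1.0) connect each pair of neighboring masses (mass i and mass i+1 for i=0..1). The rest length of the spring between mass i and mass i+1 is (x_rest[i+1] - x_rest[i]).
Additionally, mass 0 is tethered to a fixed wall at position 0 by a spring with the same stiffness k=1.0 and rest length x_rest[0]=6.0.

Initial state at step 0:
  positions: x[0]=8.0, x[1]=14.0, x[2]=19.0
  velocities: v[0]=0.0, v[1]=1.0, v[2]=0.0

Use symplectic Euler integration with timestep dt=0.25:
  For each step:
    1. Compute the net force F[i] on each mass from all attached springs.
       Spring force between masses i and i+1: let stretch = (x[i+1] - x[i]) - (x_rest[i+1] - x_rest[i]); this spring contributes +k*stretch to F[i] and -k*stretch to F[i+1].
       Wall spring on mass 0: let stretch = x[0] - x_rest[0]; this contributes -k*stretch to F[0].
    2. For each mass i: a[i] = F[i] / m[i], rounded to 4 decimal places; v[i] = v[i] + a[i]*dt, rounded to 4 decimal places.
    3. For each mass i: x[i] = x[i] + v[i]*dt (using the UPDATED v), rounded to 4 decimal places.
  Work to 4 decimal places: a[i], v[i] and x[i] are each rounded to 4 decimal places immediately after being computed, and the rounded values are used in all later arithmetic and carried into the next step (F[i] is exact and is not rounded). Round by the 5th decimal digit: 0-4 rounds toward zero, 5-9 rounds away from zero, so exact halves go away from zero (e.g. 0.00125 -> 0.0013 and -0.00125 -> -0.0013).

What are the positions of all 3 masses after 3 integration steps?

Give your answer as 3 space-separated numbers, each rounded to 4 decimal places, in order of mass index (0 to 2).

Answer: 7.3660 14.2752 19.3963

Derivation:
Step 0: x=[8.0000 14.0000 19.0000] v=[0.0000 1.0000 0.0000]
Step 1: x=[7.8750 14.1875 19.0625] v=[-0.5000 0.7500 0.2500]
Step 2: x=[7.6524 14.2852 19.1953] v=[-0.8906 0.3906 0.5313]
Step 3: x=[7.3660 14.2752 19.3963] v=[-1.1455 -0.0401 0.8038]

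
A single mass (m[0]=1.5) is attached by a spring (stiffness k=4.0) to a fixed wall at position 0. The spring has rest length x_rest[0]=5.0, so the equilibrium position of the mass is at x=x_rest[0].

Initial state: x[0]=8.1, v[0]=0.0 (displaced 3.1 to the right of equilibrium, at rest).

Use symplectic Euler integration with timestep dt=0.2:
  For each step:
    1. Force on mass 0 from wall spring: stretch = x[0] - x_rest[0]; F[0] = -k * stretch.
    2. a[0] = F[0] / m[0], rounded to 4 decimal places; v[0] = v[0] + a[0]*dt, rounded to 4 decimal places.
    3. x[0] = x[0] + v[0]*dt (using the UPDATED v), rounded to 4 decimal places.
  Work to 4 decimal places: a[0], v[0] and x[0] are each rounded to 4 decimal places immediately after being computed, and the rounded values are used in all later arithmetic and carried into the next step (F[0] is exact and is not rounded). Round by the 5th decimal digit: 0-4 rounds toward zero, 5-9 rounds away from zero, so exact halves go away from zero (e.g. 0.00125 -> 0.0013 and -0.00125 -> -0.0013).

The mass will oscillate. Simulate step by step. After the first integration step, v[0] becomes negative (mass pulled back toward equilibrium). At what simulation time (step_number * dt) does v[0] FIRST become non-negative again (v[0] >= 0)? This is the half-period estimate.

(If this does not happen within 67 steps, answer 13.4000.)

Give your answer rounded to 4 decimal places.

Step 0: x=[8.1000] v=[0.0000]
Step 1: x=[7.7693] v=[-1.6533]
Step 2: x=[7.1432] v=[-3.1303]
Step 3: x=[6.2885] v=[-4.2733]
Step 4: x=[5.2964] v=[-4.9605]
Step 5: x=[4.2727] v=[-5.1186]
Step 6: x=[3.3266] v=[-4.7307]
Step 7: x=[2.5590] v=[-3.8382]
Step 8: x=[2.0517] v=[-2.5363]
Step 9: x=[1.8589] v=[-0.9639]
Step 10: x=[2.0012] v=[0.7114]
First v>=0 after going negative at step 10, time=2.0000

Answer: 2.0000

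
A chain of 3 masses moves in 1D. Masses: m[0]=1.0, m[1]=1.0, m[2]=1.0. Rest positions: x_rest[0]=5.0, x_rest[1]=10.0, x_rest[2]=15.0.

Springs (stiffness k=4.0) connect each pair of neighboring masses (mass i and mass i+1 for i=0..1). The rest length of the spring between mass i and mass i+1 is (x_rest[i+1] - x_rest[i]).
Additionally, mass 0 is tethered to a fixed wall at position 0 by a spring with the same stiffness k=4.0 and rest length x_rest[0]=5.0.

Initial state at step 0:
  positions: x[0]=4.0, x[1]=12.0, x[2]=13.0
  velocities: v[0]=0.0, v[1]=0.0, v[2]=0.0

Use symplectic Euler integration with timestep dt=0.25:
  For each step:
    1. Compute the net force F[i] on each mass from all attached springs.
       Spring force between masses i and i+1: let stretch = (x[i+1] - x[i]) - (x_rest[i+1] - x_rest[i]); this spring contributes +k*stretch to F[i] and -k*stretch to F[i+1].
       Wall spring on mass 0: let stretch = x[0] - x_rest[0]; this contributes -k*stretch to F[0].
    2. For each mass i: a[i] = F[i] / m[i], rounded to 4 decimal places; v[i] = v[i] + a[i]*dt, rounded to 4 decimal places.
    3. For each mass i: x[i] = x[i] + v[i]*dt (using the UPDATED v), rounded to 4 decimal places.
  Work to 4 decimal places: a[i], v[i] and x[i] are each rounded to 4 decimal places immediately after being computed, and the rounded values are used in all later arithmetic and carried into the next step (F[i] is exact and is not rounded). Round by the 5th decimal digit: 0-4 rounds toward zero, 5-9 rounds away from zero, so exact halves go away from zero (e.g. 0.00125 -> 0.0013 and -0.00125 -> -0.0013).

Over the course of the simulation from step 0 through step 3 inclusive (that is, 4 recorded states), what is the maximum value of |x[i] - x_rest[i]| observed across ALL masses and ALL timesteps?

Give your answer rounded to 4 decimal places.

Answer: 2.7187

Derivation:
Step 0: x=[4.0000 12.0000 13.0000] v=[0.0000 0.0000 0.0000]
Step 1: x=[5.0000 10.2500 14.0000] v=[4.0000 -7.0000 4.0000]
Step 2: x=[6.0625 8.1250 15.3125] v=[4.2500 -8.5000 5.2500]
Step 3: x=[6.1250 7.2813 16.0781] v=[0.2500 -3.3750 3.0625]
Max displacement = 2.7187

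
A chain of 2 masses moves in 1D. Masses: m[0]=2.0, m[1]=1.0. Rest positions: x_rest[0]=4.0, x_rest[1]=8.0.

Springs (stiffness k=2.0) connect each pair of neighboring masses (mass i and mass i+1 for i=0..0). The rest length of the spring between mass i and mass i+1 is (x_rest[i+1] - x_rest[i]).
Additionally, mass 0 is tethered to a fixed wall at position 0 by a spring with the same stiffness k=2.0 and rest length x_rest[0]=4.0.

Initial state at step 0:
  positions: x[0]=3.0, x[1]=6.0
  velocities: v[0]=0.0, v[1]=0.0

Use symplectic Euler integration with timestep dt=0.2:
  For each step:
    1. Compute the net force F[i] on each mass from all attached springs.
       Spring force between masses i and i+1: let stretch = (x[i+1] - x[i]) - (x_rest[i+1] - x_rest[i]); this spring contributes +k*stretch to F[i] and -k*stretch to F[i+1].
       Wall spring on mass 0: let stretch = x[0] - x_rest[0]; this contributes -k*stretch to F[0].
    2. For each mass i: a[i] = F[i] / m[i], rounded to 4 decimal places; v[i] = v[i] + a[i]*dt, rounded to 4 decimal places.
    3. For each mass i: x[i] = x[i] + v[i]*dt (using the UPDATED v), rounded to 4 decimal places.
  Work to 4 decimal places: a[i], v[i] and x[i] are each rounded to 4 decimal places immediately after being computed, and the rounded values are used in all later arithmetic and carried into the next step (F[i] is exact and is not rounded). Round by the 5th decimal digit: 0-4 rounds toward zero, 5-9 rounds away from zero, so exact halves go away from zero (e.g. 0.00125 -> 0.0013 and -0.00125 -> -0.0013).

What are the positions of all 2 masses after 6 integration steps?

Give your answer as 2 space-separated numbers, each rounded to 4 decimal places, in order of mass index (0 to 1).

Answer: 3.1841 7.2921

Derivation:
Step 0: x=[3.0000 6.0000] v=[0.0000 0.0000]
Step 1: x=[3.0000 6.0800] v=[0.0000 0.4000]
Step 2: x=[3.0032 6.2336] v=[0.0160 0.7680]
Step 3: x=[3.0155 6.4488] v=[0.0614 1.0758]
Step 4: x=[3.0445 6.7093] v=[0.1450 1.3025]
Step 5: x=[3.0983 6.9966] v=[0.2691 1.4366]
Step 6: x=[3.1841 7.2921] v=[0.4291 1.4773]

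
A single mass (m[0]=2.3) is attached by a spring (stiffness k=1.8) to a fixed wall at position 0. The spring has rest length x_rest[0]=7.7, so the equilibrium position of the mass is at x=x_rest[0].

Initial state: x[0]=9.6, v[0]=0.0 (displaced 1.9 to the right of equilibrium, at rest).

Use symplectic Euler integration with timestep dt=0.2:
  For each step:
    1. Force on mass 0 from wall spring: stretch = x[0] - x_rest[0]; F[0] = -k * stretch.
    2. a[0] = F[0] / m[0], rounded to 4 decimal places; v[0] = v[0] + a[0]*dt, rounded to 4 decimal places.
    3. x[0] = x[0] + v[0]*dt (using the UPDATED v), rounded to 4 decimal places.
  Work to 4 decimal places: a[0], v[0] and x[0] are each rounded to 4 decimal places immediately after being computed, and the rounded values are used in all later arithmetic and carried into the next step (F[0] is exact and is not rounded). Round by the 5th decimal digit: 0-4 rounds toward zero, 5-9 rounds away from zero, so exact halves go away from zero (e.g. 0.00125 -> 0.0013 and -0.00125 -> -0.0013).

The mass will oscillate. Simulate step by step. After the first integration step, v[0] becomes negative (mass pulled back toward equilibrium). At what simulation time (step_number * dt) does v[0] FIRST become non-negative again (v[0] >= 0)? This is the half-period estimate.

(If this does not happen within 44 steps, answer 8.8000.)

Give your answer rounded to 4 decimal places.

Step 0: x=[9.6000] v=[0.0000]
Step 1: x=[9.5405] v=[-0.2974]
Step 2: x=[9.4234] v=[-0.5855]
Step 3: x=[9.2524] v=[-0.8552]
Step 4: x=[9.0328] v=[-1.0982]
Step 5: x=[8.7714] v=[-1.3068]
Step 6: x=[8.4765] v=[-1.4745]
Step 7: x=[8.1573] v=[-1.5960]
Step 8: x=[7.8238] v=[-1.6676]
Step 9: x=[7.4864] v=[-1.6870]
Step 10: x=[7.1557] v=[-1.6536]
Step 11: x=[6.8420] v=[-1.5684]
Step 12: x=[6.5552] v=[-1.4341]
Step 13: x=[6.3042] v=[-1.2549]
Step 14: x=[6.0969] v=[-1.0364]
Step 15: x=[5.9398] v=[-0.7855]
Step 16: x=[5.8378] v=[-0.5100]
Step 17: x=[5.7941] v=[-0.2185]
Step 18: x=[5.8101] v=[0.0798]
First v>=0 after going negative at step 18, time=3.6000

Answer: 3.6000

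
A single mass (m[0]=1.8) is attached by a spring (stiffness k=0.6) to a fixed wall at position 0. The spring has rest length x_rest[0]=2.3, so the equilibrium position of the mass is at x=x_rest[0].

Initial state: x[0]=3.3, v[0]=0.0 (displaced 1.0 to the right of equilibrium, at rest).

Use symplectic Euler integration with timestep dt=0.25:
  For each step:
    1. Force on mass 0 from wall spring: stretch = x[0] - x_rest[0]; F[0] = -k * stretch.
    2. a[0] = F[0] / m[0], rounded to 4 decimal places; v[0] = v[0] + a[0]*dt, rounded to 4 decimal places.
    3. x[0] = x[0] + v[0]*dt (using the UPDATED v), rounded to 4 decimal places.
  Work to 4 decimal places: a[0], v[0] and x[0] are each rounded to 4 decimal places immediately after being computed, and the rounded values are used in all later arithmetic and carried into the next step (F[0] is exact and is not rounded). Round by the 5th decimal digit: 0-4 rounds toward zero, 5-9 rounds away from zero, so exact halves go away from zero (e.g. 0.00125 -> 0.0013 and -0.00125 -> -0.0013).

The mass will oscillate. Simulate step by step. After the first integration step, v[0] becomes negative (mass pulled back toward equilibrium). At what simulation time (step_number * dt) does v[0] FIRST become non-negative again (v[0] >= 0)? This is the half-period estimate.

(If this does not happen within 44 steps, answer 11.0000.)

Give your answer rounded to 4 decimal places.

Step 0: x=[3.3000] v=[0.0000]
Step 1: x=[3.2792] v=[-0.0833]
Step 2: x=[3.2380] v=[-0.1649]
Step 3: x=[3.1772] v=[-0.2431]
Step 4: x=[3.0982] v=[-0.3162]
Step 5: x=[3.0025] v=[-0.3827]
Step 6: x=[2.8922] v=[-0.4413]
Step 7: x=[2.7695] v=[-0.4907]
Step 8: x=[2.6371] v=[-0.5298]
Step 9: x=[2.4976] v=[-0.5579]
Step 10: x=[2.3540] v=[-0.5744]
Step 11: x=[2.2093] v=[-0.5789]
Step 12: x=[2.0665] v=[-0.5714]
Step 13: x=[1.9285] v=[-0.5520]
Step 14: x=[1.7982] v=[-0.5211]
Step 15: x=[1.6784] v=[-0.4793]
Step 16: x=[1.5715] v=[-0.4275]
Step 17: x=[1.4798] v=[-0.3668]
Step 18: x=[1.4052] v=[-0.2985]
Step 19: x=[1.3492] v=[-0.2239]
Step 20: x=[1.3130] v=[-0.1447]
Step 21: x=[1.2974] v=[-0.0625]
Step 22: x=[1.3027] v=[0.0211]
First v>=0 after going negative at step 22, time=5.5000

Answer: 5.5000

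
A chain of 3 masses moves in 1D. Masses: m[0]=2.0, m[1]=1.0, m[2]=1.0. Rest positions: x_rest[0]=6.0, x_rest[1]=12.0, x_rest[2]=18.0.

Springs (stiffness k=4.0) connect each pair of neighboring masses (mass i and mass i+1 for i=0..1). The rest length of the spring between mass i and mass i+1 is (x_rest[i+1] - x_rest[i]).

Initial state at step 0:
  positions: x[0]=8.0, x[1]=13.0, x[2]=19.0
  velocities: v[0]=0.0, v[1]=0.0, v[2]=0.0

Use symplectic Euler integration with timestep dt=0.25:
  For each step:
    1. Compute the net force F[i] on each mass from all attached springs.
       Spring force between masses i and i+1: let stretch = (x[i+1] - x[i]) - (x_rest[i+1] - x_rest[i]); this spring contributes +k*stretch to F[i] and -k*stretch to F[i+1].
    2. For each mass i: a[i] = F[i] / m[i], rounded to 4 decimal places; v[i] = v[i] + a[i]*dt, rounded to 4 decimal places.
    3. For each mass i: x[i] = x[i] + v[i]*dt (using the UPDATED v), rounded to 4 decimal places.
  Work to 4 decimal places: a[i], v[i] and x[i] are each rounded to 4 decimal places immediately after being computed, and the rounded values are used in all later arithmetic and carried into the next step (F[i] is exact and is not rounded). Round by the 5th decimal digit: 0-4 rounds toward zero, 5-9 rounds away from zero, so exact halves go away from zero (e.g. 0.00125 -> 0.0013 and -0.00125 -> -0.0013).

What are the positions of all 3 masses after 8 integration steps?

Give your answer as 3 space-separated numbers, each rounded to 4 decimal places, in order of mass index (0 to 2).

Step 0: x=[8.0000 13.0000 19.0000] v=[0.0000 0.0000 0.0000]
Step 1: x=[7.8750 13.2500 19.0000] v=[-0.5000 1.0000 0.0000]
Step 2: x=[7.6719 13.5938 19.0625] v=[-0.8125 1.3750 0.2500]
Step 3: x=[7.4590 13.8243 19.2578] v=[-0.8516 0.9218 0.7813]
Step 4: x=[7.2918 13.8218 19.5948] v=[-0.6690 -0.0100 1.3478]
Step 5: x=[7.1908 13.6301 19.9885] v=[-0.4040 -0.7670 1.5748]
Step 6: x=[7.1447 13.4181 20.2926] v=[-0.1844 -0.8479 1.2164]
Step 7: x=[7.1328 13.3564 20.3781] v=[-0.0477 -0.2468 0.3419]
Step 8: x=[7.1488 13.4942 20.2082] v=[0.0641 0.5513 -0.6798]

Answer: 7.1488 13.4942 20.2082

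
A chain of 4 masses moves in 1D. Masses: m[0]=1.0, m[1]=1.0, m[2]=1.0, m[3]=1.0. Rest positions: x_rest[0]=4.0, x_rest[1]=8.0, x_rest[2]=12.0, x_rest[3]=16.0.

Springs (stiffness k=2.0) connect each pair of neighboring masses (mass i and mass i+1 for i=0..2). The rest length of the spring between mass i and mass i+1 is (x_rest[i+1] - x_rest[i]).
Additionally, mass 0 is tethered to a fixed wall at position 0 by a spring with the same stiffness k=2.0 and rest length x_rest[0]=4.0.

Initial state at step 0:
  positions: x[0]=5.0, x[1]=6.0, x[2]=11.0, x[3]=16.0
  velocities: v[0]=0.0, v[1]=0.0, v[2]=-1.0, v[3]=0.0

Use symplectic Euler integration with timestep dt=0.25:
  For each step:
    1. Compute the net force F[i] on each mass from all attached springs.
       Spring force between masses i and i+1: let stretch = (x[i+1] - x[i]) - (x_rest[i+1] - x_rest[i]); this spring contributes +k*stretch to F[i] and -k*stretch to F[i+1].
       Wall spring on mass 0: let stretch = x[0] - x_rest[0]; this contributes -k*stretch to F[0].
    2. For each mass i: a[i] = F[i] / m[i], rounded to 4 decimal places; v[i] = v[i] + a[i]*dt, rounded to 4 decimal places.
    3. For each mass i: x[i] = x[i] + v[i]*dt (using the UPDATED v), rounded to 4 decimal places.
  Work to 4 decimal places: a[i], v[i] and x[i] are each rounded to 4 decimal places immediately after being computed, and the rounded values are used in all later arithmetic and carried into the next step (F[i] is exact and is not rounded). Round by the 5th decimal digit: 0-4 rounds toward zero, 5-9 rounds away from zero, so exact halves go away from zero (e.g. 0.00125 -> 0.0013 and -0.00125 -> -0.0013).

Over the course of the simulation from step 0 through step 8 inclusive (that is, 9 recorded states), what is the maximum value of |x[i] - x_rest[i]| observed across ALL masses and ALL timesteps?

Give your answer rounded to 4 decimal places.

Answer: 2.0204

Derivation:
Step 0: x=[5.0000 6.0000 11.0000 16.0000] v=[0.0000 0.0000 -1.0000 0.0000]
Step 1: x=[4.5000 6.5000 10.7500 15.8750] v=[-2.0000 2.0000 -1.0000 -0.5000]
Step 2: x=[3.6875 7.2813 10.6094 15.6094] v=[-3.2500 3.1250 -0.5625 -1.0625]
Step 3: x=[2.8633 8.0294 10.6778 15.2188] v=[-3.2969 2.9922 0.2735 -1.5625]
Step 4: x=[2.3269 8.4628 10.9828 14.7606] v=[-2.1455 1.7334 1.2198 -1.8330]
Step 5: x=[2.2667 8.4442 11.4450 14.3301] v=[-0.2410 -0.0746 1.8487 -1.7219]
Step 6: x=[2.6953 8.0285 11.8927 14.0390] v=[1.7144 -1.6630 1.7909 -1.1645]
Step 7: x=[3.4537 7.4291 12.1257 13.9796] v=[3.0334 -2.3975 0.9320 -0.2377]
Step 8: x=[4.2773 6.9199 12.0034 14.1885] v=[3.2943 -2.0369 -0.4894 0.8354]
Max displacement = 2.0204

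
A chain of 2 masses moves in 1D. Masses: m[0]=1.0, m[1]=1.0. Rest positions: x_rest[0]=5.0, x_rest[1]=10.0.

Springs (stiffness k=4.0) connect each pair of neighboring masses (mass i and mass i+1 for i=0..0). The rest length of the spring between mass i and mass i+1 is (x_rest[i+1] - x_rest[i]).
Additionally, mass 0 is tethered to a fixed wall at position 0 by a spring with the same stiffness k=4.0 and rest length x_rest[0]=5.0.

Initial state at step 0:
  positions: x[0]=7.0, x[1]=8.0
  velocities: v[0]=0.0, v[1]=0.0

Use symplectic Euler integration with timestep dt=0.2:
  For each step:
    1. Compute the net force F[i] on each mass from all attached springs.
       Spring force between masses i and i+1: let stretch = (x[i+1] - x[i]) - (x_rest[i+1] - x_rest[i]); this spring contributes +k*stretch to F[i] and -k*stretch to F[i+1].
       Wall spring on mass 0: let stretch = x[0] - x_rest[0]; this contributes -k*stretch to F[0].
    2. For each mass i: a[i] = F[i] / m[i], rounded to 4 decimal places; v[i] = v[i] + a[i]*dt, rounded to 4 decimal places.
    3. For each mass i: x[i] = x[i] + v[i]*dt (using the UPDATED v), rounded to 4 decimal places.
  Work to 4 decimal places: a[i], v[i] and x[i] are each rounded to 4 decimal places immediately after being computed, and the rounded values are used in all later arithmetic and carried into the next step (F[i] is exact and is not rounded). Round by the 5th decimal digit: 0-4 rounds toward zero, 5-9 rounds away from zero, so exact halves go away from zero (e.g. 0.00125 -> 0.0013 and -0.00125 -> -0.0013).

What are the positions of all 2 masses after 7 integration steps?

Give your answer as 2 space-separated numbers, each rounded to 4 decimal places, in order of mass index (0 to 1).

Answer: 5.6637 9.8086

Derivation:
Step 0: x=[7.0000 8.0000] v=[0.0000 0.0000]
Step 1: x=[6.0400 8.6400] v=[-4.8000 3.2000]
Step 2: x=[4.5296 9.6640] v=[-7.5520 5.1200]
Step 3: x=[3.1160 10.6665] v=[-7.0682 5.0125]
Step 4: x=[2.4119 11.2609] v=[-3.5206 2.9721]
Step 5: x=[2.7377 11.2395] v=[1.6291 -0.1071]
Step 6: x=[3.9858 10.6578] v=[6.2404 -2.9085]
Step 7: x=[5.6637 9.8086] v=[8.3894 -4.2461]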